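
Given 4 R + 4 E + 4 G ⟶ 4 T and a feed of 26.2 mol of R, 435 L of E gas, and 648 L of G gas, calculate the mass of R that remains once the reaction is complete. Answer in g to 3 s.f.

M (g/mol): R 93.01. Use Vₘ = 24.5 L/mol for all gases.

785 g

n(R) = 26.20 mol
n(E) = 435.0 / 24.5 = 17.76 mol
n(G) = 648.0 / 24.5 = 26.45 mol
n/ν for R = 26.20/4 = 6.550
n/ν for E = 17.76/4 = 4.440
n/ν for G = 26.45/4 = 6.613
Smallest n/ν is E → limiting reagent.
R consumed = (4/4) × 17.76 = 17.76 mol
R remaining = 26.20 − 17.76 = 8.440 mol
mass = 8.440 × 93.01 = 785.0 g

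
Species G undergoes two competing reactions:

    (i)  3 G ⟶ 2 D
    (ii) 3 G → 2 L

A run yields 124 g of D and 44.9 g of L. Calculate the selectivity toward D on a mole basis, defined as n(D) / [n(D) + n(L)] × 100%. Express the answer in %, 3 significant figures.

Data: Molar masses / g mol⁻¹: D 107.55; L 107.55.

73.4 %

n(D) = 124 / 107.55 = 1.153 mol
n(L) = 44.9 / 107.55 = 0.4175 mol
selectivity = 1.153/(1.153+0.4175) × 100 = 73.42 %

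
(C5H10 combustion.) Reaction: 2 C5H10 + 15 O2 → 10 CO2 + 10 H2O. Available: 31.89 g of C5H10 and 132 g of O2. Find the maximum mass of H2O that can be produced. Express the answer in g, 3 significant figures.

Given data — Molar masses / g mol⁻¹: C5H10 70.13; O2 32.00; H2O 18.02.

41.0 g

n(C5H10) = 31.89 / 70.13 = 0.4547 mol
n(O2) = 132.0 / 32.00 = 4.125 mol
n/ν → C5H10: 0.2274, O2: 0.2750; C5H10 is limiting.
n(H2O) = (10/2) × 0.4547 = 2.274 mol
mass = 2.274 × 18.02 = 40.98 g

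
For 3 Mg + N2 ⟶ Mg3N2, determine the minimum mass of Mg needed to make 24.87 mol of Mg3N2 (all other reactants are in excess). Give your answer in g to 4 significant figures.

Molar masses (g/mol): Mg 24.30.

1813 g

n(Mg3N2) = 24.87 mol
n(Mg) = (3/1) × 24.87 = 74.61 mol
mass = 74.61 × 24.30 = 1813 g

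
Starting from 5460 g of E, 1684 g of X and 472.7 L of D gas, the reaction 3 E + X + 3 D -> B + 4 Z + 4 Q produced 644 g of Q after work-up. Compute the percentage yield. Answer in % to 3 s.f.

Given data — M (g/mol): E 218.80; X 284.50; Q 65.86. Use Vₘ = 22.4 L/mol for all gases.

n(E) = 5460 / 218.80 = 24.95 mol
n(X) = 1684 / 284.50 = 5.919 mol
n(D) = 472.7 / 22.4 = 21.10 mol
n/ν for E = 24.95/3 = 8.317
n/ν for X = 5.919/1 = 5.919
n/ν for D = 21.10/3 = 7.033
Smallest n/ν is X → limiting reagent.
theoretical n(Q) = (4/1) × 5.919 = 23.68 mol → 1560 g
% yield = 644 / 1560 × 100 = 41.28 %

41.3 %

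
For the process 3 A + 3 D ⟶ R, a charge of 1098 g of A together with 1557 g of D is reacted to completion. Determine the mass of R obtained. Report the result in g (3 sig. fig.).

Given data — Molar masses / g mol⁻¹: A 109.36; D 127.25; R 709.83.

n(A) = 1098 / 109.36 = 10.04 mol
n(D) = 1557 / 127.25 = 12.24 mol
n/ν for A = 10.04/3 = 3.347
n/ν for D = 12.24/3 = 4.080
Smallest n/ν is A → limiting reagent.
n(R) = (1/3) × 10.04 = 3.347 mol
mass = 3.347 × 709.83 = 2376 g

2380 g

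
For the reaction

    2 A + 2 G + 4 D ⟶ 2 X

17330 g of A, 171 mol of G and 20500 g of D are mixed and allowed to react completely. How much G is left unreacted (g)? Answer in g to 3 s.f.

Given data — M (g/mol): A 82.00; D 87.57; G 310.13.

16700 g

n(A) = 17330 / 82.00 = 211.3 mol
n(G) = 171.0 mol
n(D) = 20500 / 87.57 = 234.1 mol
n/ν → A: 105.7, G: 85.50, D: 58.53; D is limiting.
G consumed = (2/4) × 234.1 = 117.1 mol
G remaining = 171.0 − 117.1 = 53.90 mol
mass = 53.90 × 310.13 = 16720 g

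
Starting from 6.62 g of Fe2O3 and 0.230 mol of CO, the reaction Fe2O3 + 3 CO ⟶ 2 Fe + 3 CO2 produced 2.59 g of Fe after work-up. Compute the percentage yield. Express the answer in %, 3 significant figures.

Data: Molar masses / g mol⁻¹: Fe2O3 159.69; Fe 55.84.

n(Fe2O3) = 6.620 / 159.69 = 0.04146 mol
n(CO) = 0.2300 mol
n/ν for Fe2O3 = 0.04146/1 = 0.04146
n/ν for CO = 0.2300/3 = 0.07667
Smallest n/ν is Fe2O3 → limiting reagent.
theoretical n(Fe) = (2/1) × 0.04146 = 0.08292 mol → 4.630 g
% yield = 2.59 / 4.630 × 100 = 55.94 %

55.9 %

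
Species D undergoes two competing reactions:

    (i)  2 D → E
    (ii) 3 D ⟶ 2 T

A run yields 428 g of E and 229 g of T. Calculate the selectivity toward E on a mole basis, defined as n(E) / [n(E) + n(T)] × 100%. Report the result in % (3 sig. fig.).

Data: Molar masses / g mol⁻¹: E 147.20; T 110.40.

n(E) = 428 / 147.20 = 2.908 mol
n(T) = 229 / 110.40 = 2.074 mol
selectivity = 2.908/(2.908+2.074) × 100 = 58.37 %

58.4 %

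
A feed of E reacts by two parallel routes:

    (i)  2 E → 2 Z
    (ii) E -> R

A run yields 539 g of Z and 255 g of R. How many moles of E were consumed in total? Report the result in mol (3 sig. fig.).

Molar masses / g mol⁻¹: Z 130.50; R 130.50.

6.08 mol

n(Z) = 539 / 130.50 = 4.130 mol
n(R) = 255 / 130.50 = 1.954 mol
n(E) via (i) = (2/2)×4.130 = 4.130 mol
n(E) via (ii) = (1/1)×1.954 = 1.954 mol
total n(E) = 4.130 + 1.954 = 6.084 mol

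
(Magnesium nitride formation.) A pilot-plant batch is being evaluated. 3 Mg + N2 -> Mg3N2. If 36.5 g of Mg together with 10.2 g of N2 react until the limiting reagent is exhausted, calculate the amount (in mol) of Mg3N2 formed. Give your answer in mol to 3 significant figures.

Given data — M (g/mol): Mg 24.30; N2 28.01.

n(Mg) = 36.50 / 24.30 = 1.502 mol
n(N2) = 10.20 / 28.01 = 0.3642 mol
n/ν for Mg = 1.502/3 = 0.5007
n/ν for N2 = 0.3642/1 = 0.3642
Smallest n/ν is N2 → limiting reagent.
n(Mg3N2) = (1/1) × 0.3642 = 0.3642 mol

0.364 mol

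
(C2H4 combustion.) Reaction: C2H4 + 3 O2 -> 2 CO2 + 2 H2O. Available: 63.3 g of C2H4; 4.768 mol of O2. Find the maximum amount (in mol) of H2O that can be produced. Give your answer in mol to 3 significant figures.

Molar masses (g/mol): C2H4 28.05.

3.18 mol

n(C2H4) = 63.30 / 28.05 = 2.257 mol
n(O2) = 4.768 mol
n/ν for C2H4 = 2.257/1 = 2.257
n/ν for O2 = 4.768/3 = 1.589
Smallest n/ν is O2 → limiting reagent.
n(H2O) = (2/3) × 4.768 = 3.179 mol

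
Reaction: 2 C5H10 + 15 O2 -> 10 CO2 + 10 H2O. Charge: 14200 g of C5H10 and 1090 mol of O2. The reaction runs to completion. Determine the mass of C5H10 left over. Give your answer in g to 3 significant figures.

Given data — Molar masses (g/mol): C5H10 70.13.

n(C5H10) = 14200 / 70.13 = 202.5 mol
n(O2) = 1090 mol
n/ν for C5H10 = 202.5/2 = 101.3
n/ν for O2 = 1090/15 = 72.67
Smallest n/ν is O2 → limiting reagent.
C5H10 consumed = (2/15) × 1090 = 145.3 mol
C5H10 remaining = 202.5 − 145.3 = 57.20 mol
mass = 57.20 × 70.13 = 4011 g

4010 g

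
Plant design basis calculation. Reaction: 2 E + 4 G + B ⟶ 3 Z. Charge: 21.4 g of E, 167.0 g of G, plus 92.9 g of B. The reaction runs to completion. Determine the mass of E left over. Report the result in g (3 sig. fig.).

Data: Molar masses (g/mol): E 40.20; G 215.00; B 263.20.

5.79 g

n(E) = 21.40 / 40.20 = 0.5323 mol
n(G) = 167.0 / 215.00 = 0.7767 mol
n(B) = 92.90 / 263.20 = 0.3530 mol
n/ν for E = 0.5323/2 = 0.2662
n/ν for G = 0.7767/4 = 0.1942
n/ν for B = 0.3530/1 = 0.3530
Smallest n/ν is G → limiting reagent.
E consumed = (2/4) × 0.7767 = 0.3884 mol
E remaining = 0.5323 − 0.3884 = 0.1439 mol
mass = 0.1439 × 40.20 = 5.785 g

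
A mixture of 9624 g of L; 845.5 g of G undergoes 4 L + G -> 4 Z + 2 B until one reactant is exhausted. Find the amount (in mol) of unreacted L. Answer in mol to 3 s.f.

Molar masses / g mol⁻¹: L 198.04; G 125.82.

n(L) = 9624 / 198.04 = 48.60 mol
n(G) = 845.5 / 125.82 = 6.720 mol
n/ν for L = 48.60/4 = 12.15
n/ν for G = 6.720/1 = 6.720
Smallest n/ν is G → limiting reagent.
L consumed = (4/1) × 6.720 = 26.88 mol
L remaining = 48.60 − 26.88 = 21.72 mol

21.7 mol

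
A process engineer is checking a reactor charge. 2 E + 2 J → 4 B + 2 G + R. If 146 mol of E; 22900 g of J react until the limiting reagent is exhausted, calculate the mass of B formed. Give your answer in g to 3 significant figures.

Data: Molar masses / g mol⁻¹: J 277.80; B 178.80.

29500 g

n(E) = 146.0 mol
n(J) = 22900 / 277.80 = 82.43 mol
n/ν → E: 73.00, J: 41.22; J is limiting.
n(B) = (4/2) × 82.43 = 164.9 mol
mass = 164.9 × 178.80 = 29480 g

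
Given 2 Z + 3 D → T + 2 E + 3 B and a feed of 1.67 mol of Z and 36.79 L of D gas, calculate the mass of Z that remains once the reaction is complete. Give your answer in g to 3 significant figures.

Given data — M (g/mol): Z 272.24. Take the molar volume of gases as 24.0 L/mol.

176 g

n(Z) = 1.670 mol
n(D) = 36.79 / 24.0 = 1.533 mol
n/ν for Z = 1.670/2 = 0.8350
n/ν for D = 1.533/3 = 0.5110
Smallest n/ν is D → limiting reagent.
Z consumed = (2/3) × 1.533 = 1.022 mol
Z remaining = 1.670 − 1.022 = 0.6480 mol
mass = 0.6480 × 272.24 = 176.4 g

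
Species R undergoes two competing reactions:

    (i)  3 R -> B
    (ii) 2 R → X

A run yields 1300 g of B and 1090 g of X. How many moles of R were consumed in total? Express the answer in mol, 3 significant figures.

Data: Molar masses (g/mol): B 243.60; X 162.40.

29.4 mol

n(B) = 1300 / 243.60 = 5.337 mol
n(X) = 1090 / 162.40 = 6.712 mol
n(R) via (i) = (3/1)×5.337 = 16.01 mol
n(R) via (ii) = (2/1)×6.712 = 13.42 mol
total n(R) = 16.01 + 13.42 = 29.43 mol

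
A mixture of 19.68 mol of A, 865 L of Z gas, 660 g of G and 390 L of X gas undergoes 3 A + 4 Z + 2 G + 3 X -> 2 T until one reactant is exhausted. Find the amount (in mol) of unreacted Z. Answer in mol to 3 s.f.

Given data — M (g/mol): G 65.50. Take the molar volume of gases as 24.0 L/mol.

n(A) = 19.68 mol
n(Z) = 865.0 / 24.0 = 36.04 mol
n(G) = 660.0 / 65.50 = 10.08 mol
n(X) = 390.0 / 24.0 = 16.25 mol
n/ν for A = 19.68/3 = 6.560
n/ν for Z = 36.04/4 = 9.010
n/ν for G = 10.08/2 = 5.040
n/ν for X = 16.25/3 = 5.417
Smallest n/ν is G → limiting reagent.
Z consumed = (4/2) × 10.08 = 20.16 mol
Z remaining = 36.04 − 20.16 = 15.88 mol

15.9 mol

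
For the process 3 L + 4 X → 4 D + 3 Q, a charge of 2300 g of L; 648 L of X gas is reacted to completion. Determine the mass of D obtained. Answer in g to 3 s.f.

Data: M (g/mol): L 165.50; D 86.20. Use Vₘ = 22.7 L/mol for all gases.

1600 g

n(L) = 2300 / 165.50 = 13.90 mol
n(X) = 648.0 / 22.7 = 28.55 mol
n/ν → L: 4.633, X: 7.138; L is limiting.
n(D) = (4/3) × 13.90 = 18.53 mol
mass = 18.53 × 86.20 = 1597 g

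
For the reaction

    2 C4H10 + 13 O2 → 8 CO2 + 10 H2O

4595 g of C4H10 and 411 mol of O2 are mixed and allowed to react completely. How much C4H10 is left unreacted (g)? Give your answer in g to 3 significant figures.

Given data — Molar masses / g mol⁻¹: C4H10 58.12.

920 g

n(C4H10) = 4595 / 58.12 = 79.06 mol
n(O2) = 411.0 mol
n/ν → C4H10: 39.53, O2: 31.62; O2 is limiting.
C4H10 consumed = (2/13) × 411.0 = 63.23 mol
C4H10 remaining = 79.06 − 63.23 = 15.83 mol
mass = 15.83 × 58.12 = 920.0 g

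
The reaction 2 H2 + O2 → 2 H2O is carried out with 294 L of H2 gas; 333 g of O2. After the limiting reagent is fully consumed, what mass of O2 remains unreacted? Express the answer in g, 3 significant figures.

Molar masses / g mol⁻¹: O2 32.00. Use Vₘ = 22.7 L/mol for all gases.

126 g

n(H2) = 294.0 / 22.7 = 12.95 mol
n(O2) = 333.0 / 32.00 = 10.41 mol
n/ν for H2 = 12.95/2 = 6.475
n/ν for O2 = 10.41/1 = 10.41
Smallest n/ν is H2 → limiting reagent.
O2 consumed = (1/2) × 12.95 = 6.475 mol
O2 remaining = 10.41 − 6.475 = 3.935 mol
mass = 3.935 × 32.00 = 125.9 g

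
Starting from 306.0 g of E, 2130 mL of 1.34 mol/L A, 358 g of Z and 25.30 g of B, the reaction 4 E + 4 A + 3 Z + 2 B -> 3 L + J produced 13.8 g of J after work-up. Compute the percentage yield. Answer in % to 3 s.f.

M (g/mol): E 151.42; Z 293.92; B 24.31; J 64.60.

n(E) = 306.0 / 151.42 = 2.021 mol
n(A) = 1.34 × 2130/1000 = 2.854 mol
n(Z) = 358.0 / 293.92 = 1.218 mol
n(B) = 25.30 / 24.31 = 1.041 mol
n/ν → E: 0.5053, A: 0.7135, Z: 0.4060, B: 0.5205; Z is limiting.
theoretical n(J) = (1/3) × 1.218 = 0.4060 mol → 26.23 g
% yield = 13.8 / 26.23 × 100 = 52.61 %

52.6 %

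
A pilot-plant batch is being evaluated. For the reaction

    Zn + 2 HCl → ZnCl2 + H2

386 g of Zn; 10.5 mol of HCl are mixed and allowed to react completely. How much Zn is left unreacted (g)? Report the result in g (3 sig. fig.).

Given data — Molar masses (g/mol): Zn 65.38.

42.8 g

n(Zn) = 386.0 / 65.38 = 5.904 mol
n(HCl) = 10.50 mol
n/ν for Zn = 5.904/1 = 5.904
n/ν for HCl = 10.50/2 = 5.250
Smallest n/ν is HCl → limiting reagent.
Zn consumed = (1/2) × 10.50 = 5.250 mol
Zn remaining = 5.904 − 5.250 = 0.6540 mol
mass = 0.6540 × 65.38 = 42.76 g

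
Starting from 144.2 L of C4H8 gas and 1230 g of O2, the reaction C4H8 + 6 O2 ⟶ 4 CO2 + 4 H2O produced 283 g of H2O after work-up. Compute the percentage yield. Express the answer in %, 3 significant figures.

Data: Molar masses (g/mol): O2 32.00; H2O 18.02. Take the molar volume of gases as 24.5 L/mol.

n(C4H8) = 144.2 / 24.5 = 5.886 mol
n(O2) = 1230 / 32.00 = 38.44 mol
n/ν for C4H8 = 5.886/1 = 5.886
n/ν for O2 = 38.44/6 = 6.407
Smallest n/ν is C4H8 → limiting reagent.
theoretical n(H2O) = (4/1) × 5.886 = 23.54 mol → 424.2 g
% yield = 283 / 424.2 × 100 = 66.71 %

66.7 %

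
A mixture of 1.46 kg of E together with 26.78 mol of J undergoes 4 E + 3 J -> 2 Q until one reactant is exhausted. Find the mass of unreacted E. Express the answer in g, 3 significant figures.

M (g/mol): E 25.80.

539 g

n(E) = 1.460×1000 / 25.80 = 56.59 mol
n(J) = 26.78 mol
n/ν → E: 14.15, J: 8.927; J is limiting.
E consumed = (4/3) × 26.78 = 35.71 mol
E remaining = 56.59 − 35.71 = 20.88 mol
mass = 20.88 × 25.80 = 538.7 g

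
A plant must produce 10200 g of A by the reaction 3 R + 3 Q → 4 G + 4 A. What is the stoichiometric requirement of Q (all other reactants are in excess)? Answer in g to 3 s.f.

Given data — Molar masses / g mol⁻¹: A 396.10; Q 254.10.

4910 g

n(A) = 10200 / 396.10 = 25.75 mol
n(Q) = (3/4) × 25.75 = 19.31 mol
mass = 19.31 × 254.10 = 4907 g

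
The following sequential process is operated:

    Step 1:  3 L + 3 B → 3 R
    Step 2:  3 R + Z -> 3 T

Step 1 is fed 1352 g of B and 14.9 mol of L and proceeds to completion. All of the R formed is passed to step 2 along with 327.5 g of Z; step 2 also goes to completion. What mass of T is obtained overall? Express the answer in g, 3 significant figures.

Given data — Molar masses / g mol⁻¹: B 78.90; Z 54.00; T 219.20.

Step 1:
n(B) = 1352 / 78.90 = 17.14 mol
n(L) = 14.90 mol
n/ν → B: 5.713, L: 4.967; L is limiting.
n(R) produced = (3/3) × 14.90 = 14.90 mol
Step 2:
n(R) available = 14.90 mol
n(Z) = 327.5 / 54.00 = 6.065 mol
n/ν → R: 4.967, Z: 6.065; R is limiting.
n(T) = (3/3) × 14.90 = 14.90 mol
mass = 14.90 × 219.20 = 3266 g

3270 g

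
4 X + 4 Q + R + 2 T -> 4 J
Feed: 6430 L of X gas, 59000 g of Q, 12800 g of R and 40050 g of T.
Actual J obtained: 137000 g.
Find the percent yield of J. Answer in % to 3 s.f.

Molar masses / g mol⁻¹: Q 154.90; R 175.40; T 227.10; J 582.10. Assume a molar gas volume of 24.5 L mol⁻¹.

n(X) = 6430 / 24.5 = 262.4 mol
n(Q) = 59000 / 154.90 = 380.9 mol
n(R) = 12800 / 175.40 = 72.98 mol
n(T) = 40050 / 227.10 = 176.4 mol
n/ν → X: 65.60, Q: 95.23, R: 72.98, T: 88.20; X is limiting.
theoretical n(J) = (4/4) × 262.4 = 262.4 mol → 152700 g
% yield = 137000 / 152700 × 100 = 89.72 %

89.7 %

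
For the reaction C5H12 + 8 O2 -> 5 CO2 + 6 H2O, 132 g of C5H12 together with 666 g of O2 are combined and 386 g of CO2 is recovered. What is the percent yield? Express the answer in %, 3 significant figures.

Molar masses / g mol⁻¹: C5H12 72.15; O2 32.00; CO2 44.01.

95.9 %

n(C5H12) = 132.0 / 72.15 = 1.830 mol
n(O2) = 666.0 / 32.00 = 20.81 mol
n/ν for C5H12 = 1.830/1 = 1.830
n/ν for O2 = 20.81/8 = 2.601
Smallest n/ν is C5H12 → limiting reagent.
theoretical n(CO2) = (5/1) × 1.830 = 9.150 mol → 402.7 g
% yield = 386 / 402.7 × 100 = 95.85 %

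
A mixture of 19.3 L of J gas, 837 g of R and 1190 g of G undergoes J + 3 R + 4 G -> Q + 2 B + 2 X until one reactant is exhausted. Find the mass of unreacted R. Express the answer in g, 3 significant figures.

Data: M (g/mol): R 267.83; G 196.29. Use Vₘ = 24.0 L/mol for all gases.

191 g

n(J) = 19.30 / 24.0 = 0.8042 mol
n(R) = 837.0 / 267.83 = 3.125 mol
n(G) = 1190 / 196.29 = 6.062 mol
n/ν → J: 0.8042, R: 1.042, G: 1.516; J is limiting.
R consumed = (3/1) × 0.8042 = 2.413 mol
R remaining = 3.125 − 2.413 = 0.7120 mol
mass = 0.7120 × 267.83 = 190.7 g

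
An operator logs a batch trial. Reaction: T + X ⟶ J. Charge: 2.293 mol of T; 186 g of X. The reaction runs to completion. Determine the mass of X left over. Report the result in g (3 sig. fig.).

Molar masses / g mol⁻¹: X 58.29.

n(T) = 2.293 mol
n(X) = 186.0 / 58.29 = 3.191 mol
n/ν for T = 2.293/1 = 2.293
n/ν for X = 3.191/1 = 3.191
Smallest n/ν is T → limiting reagent.
X consumed = (1/1) × 2.293 = 2.293 mol
X remaining = 3.191 − 2.293 = 0.8980 mol
mass = 0.8980 × 58.29 = 52.34 g

52.3 g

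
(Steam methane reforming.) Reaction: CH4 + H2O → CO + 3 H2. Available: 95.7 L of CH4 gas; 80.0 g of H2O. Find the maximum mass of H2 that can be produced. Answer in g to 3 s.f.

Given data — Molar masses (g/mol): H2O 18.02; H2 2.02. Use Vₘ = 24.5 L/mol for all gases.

n(CH4) = 95.70 / 24.5 = 3.906 mol
n(H2O) = 80.00 / 18.02 = 4.440 mol
n/ν → CH4: 3.906, H2O: 4.440; CH4 is limiting.
n(H2) = (3/1) × 3.906 = 11.72 mol
mass = 11.72 × 2.02 = 23.67 g

23.7 g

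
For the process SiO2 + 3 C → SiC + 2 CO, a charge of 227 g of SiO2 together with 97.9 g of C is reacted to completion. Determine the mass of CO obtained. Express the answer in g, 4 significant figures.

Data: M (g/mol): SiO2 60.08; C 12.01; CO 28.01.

152.2 g

n(SiO2) = 227.0 / 60.08 = 3.778 mol
n(C) = 97.90 / 12.01 = 8.152 mol
n/ν for SiO2 = 3.778/1 = 3.778
n/ν for C = 8.152/3 = 2.717
Smallest n/ν is C → limiting reagent.
n(CO) = (2/3) × 8.152 = 5.435 mol
mass = 5.435 × 28.01 = 152.2 g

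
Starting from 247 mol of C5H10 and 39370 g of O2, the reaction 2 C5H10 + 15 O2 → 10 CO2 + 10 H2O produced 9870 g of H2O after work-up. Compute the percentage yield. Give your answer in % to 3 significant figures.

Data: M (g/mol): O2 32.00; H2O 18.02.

66.8 %

n(C5H10) = 247.0 mol
n(O2) = 39370 / 32.00 = 1230 mol
n/ν for C5H10 = 247.0/2 = 123.5
n/ν for O2 = 1230/15 = 82.00
Smallest n/ν is O2 → limiting reagent.
theoretical n(H2O) = (10/15) × 1230 = 820.0 mol → 14780 g
% yield = 9870 / 14780 × 100 = 66.78 %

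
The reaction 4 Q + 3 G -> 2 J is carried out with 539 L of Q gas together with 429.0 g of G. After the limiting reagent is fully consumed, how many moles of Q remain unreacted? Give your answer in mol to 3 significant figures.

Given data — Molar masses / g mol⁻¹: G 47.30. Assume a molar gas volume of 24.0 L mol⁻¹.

n(Q) = 539.0 / 24.0 = 22.46 mol
n(G) = 429.0 / 47.30 = 9.070 mol
n/ν → Q: 5.615, G: 3.023; G is limiting.
Q consumed = (4/3) × 9.070 = 12.09 mol
Q remaining = 22.46 − 12.09 = 10.37 mol

10.4 mol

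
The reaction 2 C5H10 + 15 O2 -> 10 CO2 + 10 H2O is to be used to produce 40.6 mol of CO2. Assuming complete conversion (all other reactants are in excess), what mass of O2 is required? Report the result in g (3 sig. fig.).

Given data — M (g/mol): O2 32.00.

1950 g

n(CO2) = 40.60 mol
n(O2) = (15/10) × 40.60 = 60.90 mol
mass = 60.90 × 32.00 = 1949 g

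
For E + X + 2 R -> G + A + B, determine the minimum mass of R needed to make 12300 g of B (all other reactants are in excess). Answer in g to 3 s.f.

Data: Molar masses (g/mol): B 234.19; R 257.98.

n(B) = 12300 / 234.19 = 52.52 mol
n(R) = (2/1) × 52.52 = 105.0 mol
mass = 105.0 × 257.98 = 27090 g

27100 g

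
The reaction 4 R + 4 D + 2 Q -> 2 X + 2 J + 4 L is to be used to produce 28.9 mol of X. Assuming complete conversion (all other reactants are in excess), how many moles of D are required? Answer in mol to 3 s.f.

57.8 mol

n(X) = 28.90 mol
n(D) = (4/2) × 28.90 = 57.80 mol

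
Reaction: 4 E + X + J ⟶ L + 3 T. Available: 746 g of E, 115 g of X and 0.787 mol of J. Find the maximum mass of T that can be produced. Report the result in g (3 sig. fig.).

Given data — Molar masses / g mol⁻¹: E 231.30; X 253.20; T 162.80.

222 g

n(E) = 746.0 / 231.30 = 3.225 mol
n(X) = 115.0 / 253.20 = 0.4542 mol
n(J) = 0.7870 mol
n/ν → E: 0.8063, X: 0.4542, J: 0.7870; X is limiting.
n(T) = (3/1) × 0.4542 = 1.363 mol
mass = 1.363 × 162.80 = 221.9 g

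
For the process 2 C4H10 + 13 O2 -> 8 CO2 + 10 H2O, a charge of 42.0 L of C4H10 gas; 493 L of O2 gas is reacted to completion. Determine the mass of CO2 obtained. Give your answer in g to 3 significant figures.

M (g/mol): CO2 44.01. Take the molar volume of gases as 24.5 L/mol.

302 g

n(C4H10) = 42.00 / 24.5 = 1.714 mol
n(O2) = 493.0 / 24.5 = 20.12 mol
n/ν → C4H10: 0.8570, O2: 1.548; C4H10 is limiting.
n(CO2) = (8/2) × 1.714 = 6.856 mol
mass = 6.856 × 44.01 = 301.7 g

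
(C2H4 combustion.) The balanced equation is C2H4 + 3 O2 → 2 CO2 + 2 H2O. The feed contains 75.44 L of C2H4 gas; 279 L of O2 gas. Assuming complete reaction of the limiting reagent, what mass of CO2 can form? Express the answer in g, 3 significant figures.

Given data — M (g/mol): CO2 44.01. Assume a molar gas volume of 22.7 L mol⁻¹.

293 g

n(C2H4) = 75.44 / 22.7 = 3.323 mol
n(O2) = 279.0 / 22.7 = 12.29 mol
n/ν → C2H4: 3.323, O2: 4.097; C2H4 is limiting.
n(CO2) = (2/1) × 3.323 = 6.646 mol
mass = 6.646 × 44.01 = 292.5 g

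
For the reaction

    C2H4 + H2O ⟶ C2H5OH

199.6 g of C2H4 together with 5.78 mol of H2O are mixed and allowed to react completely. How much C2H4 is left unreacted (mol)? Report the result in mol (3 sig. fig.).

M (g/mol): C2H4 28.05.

n(C2H4) = 199.6 / 28.05 = 7.116 mol
n(H2O) = 5.780 mol
n/ν for C2H4 = 7.116/1 = 7.116
n/ν for H2O = 5.780/1 = 5.780
Smallest n/ν is H2O → limiting reagent.
C2H4 consumed = (1/1) × 5.780 = 5.780 mol
C2H4 remaining = 7.116 − 5.780 = 1.336 mol

1.34 mol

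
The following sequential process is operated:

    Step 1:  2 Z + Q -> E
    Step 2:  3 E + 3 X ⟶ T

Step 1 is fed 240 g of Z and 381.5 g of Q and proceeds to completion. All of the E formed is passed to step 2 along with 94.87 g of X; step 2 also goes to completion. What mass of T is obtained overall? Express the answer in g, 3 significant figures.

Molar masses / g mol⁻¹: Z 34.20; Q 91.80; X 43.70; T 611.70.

Step 1:
n(Z) = 240.0 / 34.20 = 7.018 mol
n(Q) = 381.5 / 91.80 = 4.156 mol
n/ν → Z: 3.509, Q: 4.156; Z is limiting.
n(E) produced = (1/2) × 7.018 = 3.509 mol
Step 2:
n(E) available = 3.509 mol
n(X) = 94.87 / 43.70 = 2.171 mol
n/ν → E: 1.170, X: 0.7237; X is limiting.
n(T) = (1/3) × 2.171 = 0.7237 mol
mass = 0.7237 × 611.70 = 442.7 g

443 g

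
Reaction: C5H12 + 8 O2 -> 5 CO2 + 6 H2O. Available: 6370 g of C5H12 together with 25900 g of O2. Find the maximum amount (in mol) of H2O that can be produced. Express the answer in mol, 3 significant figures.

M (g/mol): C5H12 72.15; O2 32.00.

530 mol

n(C5H12) = 6370 / 72.15 = 88.29 mol
n(O2) = 25900 / 32.00 = 809.4 mol
n/ν for C5H12 = 88.29/1 = 88.29
n/ν for O2 = 809.4/8 = 101.2
Smallest n/ν is C5H12 → limiting reagent.
n(H2O) = (6/1) × 88.29 = 529.7 mol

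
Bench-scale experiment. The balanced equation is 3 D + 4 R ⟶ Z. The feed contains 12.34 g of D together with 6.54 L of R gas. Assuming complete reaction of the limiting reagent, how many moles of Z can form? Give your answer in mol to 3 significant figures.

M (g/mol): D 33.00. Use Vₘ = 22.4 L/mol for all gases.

0.0730 mol

n(D) = 12.34 / 33.00 = 0.3739 mol
n(R) = 6.540 / 22.4 = 0.2920 mol
n/ν for D = 0.3739/3 = 0.1246
n/ν for R = 0.2920/4 = 0.07300
Smallest n/ν is R → limiting reagent.
n(Z) = (1/4) × 0.2920 = 0.07300 mol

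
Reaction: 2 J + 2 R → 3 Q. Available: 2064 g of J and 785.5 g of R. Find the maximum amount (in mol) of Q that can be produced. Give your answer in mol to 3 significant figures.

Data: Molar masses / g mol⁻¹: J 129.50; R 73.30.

16.1 mol

n(J) = 2064 / 129.50 = 15.94 mol
n(R) = 785.5 / 73.30 = 10.72 mol
n/ν → J: 7.970, R: 5.360; R is limiting.
n(Q) = (3/2) × 10.72 = 16.08 mol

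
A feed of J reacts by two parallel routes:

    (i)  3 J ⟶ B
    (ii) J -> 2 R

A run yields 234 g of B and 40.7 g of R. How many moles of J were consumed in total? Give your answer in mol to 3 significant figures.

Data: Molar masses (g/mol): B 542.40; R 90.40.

n(B) = 234 / 542.40 = 0.4314 mol
n(R) = 40.7 / 90.40 = 0.4502 mol
n(J) via (i) = (3/1)×0.4314 = 1.294 mol
n(J) via (ii) = (1/2)×0.4502 = 0.2251 mol
total n(J) = 1.294 + 0.2251 = 1.519 mol

1.52 mol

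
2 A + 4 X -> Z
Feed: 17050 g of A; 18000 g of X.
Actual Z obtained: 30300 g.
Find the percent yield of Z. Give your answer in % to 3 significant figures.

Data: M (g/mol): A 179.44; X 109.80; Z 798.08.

n(A) = 17050 / 179.44 = 95.02 mol
n(X) = 18000 / 109.80 = 163.9 mol
n/ν → A: 47.51, X: 40.98; X is limiting.
theoretical n(Z) = (1/4) × 163.9 = 40.98 mol → 32710 g
% yield = 30300 / 32710 × 100 = 92.63 %

92.6 %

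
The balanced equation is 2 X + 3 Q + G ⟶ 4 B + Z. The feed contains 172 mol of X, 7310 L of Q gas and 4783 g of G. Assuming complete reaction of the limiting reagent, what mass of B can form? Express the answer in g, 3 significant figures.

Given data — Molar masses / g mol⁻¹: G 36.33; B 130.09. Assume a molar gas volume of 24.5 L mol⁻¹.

n(X) = 172.0 mol
n(Q) = 7310 / 24.5 = 298.4 mol
n(G) = 4783 / 36.33 = 131.7 mol
n/ν for X = 172.0/2 = 86.00
n/ν for Q = 298.4/3 = 99.47
n/ν for G = 131.7/1 = 131.7
Smallest n/ν is X → limiting reagent.
n(B) = (4/2) × 172.0 = 344.0 mol
mass = 344.0 × 130.09 = 44750 g

44800 g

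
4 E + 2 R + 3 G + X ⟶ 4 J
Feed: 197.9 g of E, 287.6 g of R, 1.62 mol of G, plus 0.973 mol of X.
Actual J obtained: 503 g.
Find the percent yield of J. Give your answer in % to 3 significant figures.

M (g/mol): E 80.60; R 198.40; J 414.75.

56.1 %

n(E) = 197.9 / 80.60 = 2.455 mol
n(R) = 287.6 / 198.40 = 1.450 mol
n(G) = 1.620 mol
n(X) = 0.9730 mol
n/ν for E = 2.455/4 = 0.6138
n/ν for R = 1.450/2 = 0.7250
n/ν for G = 1.620/3 = 0.5400
n/ν for X = 0.9730/1 = 0.9730
Smallest n/ν is G → limiting reagent.
theoretical n(J) = (4/3) × 1.620 = 2.160 mol → 895.9 g
% yield = 503 / 895.9 × 100 = 56.14 %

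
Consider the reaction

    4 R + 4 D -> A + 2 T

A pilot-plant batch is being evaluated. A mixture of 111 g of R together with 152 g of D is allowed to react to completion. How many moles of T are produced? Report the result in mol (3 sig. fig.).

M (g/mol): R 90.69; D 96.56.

n(R) = 111.0 / 90.69 = 1.224 mol
n(D) = 152.0 / 96.56 = 1.574 mol
n/ν for R = 1.224/4 = 0.3060
n/ν for D = 1.574/4 = 0.3935
Smallest n/ν is R → limiting reagent.
n(T) = (2/4) × 1.224 = 0.6120 mol

0.612 mol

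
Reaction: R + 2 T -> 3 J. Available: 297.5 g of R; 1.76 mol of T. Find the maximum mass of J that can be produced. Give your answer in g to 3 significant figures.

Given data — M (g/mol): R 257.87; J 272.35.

719 g

n(R) = 297.5 / 257.87 = 1.154 mol
n(T) = 1.760 mol
n/ν for R = 1.154/1 = 1.154
n/ν for T = 1.760/2 = 0.8800
Smallest n/ν is T → limiting reagent.
n(J) = (3/2) × 1.760 = 2.640 mol
mass = 2.640 × 272.35 = 719.0 g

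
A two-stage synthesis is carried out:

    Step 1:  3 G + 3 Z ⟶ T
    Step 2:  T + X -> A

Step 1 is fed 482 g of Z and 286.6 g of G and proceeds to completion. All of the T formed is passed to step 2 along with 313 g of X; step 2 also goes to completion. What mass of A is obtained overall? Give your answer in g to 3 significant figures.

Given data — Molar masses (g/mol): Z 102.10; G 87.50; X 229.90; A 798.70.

872 g

Step 1:
n(Z) = 482.0 / 102.10 = 4.721 mol
n(G) = 286.6 / 87.50 = 3.275 mol
n/ν for Z = 4.721/3 = 1.574
n/ν for G = 3.275/3 = 1.092
Smallest n/ν is G → limiting reagent.
n(T) produced = (1/3) × 3.275 = 1.092 mol
Step 2:
n(T) available = 1.092 mol
n(X) = 313.0 / 229.90 = 1.361 mol
n/ν for T = 1.092/1 = 1.092
n/ν for X = 1.361/1 = 1.361
Smallest n/ν is T → limiting reagent.
n(A) = (1/1) × 1.092 = 1.092 mol
mass = 1.092 × 798.70 = 872.2 g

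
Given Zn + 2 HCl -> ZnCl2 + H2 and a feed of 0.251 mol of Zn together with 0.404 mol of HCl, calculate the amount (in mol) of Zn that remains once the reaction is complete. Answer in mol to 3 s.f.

0.0490 mol

n(Zn) = 0.2510 mol
n(HCl) = 0.4040 mol
n/ν for Zn = 0.2510/1 = 0.2510
n/ν for HCl = 0.4040/2 = 0.2020
Smallest n/ν is HCl → limiting reagent.
Zn consumed = (1/2) × 0.4040 = 0.2020 mol
Zn remaining = 0.2510 − 0.2020 = 0.04900 mol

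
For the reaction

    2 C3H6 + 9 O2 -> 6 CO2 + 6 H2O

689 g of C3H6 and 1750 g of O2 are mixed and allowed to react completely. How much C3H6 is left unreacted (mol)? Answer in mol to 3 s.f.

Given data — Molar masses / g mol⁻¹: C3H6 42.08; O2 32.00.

n(C3H6) = 689.0 / 42.08 = 16.37 mol
n(O2) = 1750 / 32.00 = 54.69 mol
n/ν → C3H6: 8.185, O2: 6.077; O2 is limiting.
C3H6 consumed = (2/9) × 54.69 = 12.15 mol
C3H6 remaining = 16.37 − 12.15 = 4.220 mol

4.22 mol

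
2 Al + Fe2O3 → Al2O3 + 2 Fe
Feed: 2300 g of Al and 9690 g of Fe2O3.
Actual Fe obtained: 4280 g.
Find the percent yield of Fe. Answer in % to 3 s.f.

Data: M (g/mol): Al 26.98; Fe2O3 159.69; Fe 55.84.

n(Al) = 2300 / 26.98 = 85.25 mol
n(Fe2O3) = 9690 / 159.69 = 60.68 mol
n/ν → Al: 42.63, Fe2O3: 60.68; Al is limiting.
theoretical n(Fe) = (2/2) × 85.25 = 85.25 mol → 4760 g
% yield = 4280 / 4760 × 100 = 89.92 %

89.9 %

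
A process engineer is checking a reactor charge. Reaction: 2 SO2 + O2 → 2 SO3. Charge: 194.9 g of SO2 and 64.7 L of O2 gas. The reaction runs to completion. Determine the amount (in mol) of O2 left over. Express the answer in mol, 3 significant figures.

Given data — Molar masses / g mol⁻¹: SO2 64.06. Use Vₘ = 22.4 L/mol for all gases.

1.37 mol

n(SO2) = 194.9 / 64.06 = 3.042 mol
n(O2) = 64.70 / 22.4 = 2.888 mol
n/ν for SO2 = 3.042/2 = 1.521
n/ν for O2 = 2.888/1 = 2.888
Smallest n/ν is SO2 → limiting reagent.
O2 consumed = (1/2) × 3.042 = 1.521 mol
O2 remaining = 2.888 − 1.521 = 1.367 mol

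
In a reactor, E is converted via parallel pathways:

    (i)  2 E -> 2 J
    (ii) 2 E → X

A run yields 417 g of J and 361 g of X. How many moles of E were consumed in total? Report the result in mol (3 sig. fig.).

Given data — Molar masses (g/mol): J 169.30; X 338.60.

n(J) = 417 / 169.30 = 2.463 mol
n(X) = 361 / 338.60 = 1.066 mol
n(E) via (i) = (2/2)×2.463 = 2.463 mol
n(E) via (ii) = (2/1)×1.066 = 2.132 mol
total n(E) = 2.463 + 2.132 = 4.595 mol

4.60 mol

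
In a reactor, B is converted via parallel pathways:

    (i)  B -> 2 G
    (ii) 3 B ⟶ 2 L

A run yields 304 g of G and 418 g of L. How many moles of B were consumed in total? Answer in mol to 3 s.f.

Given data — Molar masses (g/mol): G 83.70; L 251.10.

n(G) = 304 / 83.70 = 3.632 mol
n(L) = 418 / 251.10 = 1.665 mol
n(B) via (i) = (1/2)×3.632 = 1.816 mol
n(B) via (ii) = (3/2)×1.665 = 2.498 mol
total n(B) = 1.816 + 2.498 = 4.314 mol

4.31 mol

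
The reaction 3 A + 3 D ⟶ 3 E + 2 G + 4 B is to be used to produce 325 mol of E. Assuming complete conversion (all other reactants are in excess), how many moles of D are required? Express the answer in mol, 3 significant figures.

325 mol

n(E) = 325.0 mol
n(D) = (3/3) × 325.0 = 325.0 mol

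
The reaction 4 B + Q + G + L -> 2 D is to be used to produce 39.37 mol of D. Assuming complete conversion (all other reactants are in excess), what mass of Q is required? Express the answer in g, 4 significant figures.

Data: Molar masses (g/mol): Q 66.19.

1303 g

n(D) = 39.37 mol
n(Q) = (1/2) × 39.37 = 19.69 mol
mass = 19.69 × 66.19 = 1303 g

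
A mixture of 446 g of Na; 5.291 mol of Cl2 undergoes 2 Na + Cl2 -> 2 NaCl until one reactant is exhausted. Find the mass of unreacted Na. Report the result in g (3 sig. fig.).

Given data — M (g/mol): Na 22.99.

203 g

n(Na) = 446.0 / 22.99 = 19.40 mol
n(Cl2) = 5.291 mol
n/ν for Na = 19.40/2 = 9.700
n/ν for Cl2 = 5.291/1 = 5.291
Smallest n/ν is Cl2 → limiting reagent.
Na consumed = (2/1) × 5.291 = 10.58 mol
Na remaining = 19.40 − 10.58 = 8.820 mol
mass = 8.820 × 22.99 = 202.8 g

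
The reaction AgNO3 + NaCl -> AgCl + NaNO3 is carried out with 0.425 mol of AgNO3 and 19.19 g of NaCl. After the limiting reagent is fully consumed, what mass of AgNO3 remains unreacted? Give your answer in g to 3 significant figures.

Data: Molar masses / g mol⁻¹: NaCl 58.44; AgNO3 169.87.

16.4 g

n(AgNO3) = 0.4250 mol
n(NaCl) = 19.19 / 58.44 = 0.3284 mol
n/ν for AgNO3 = 0.4250/1 = 0.4250
n/ν for NaCl = 0.3284/1 = 0.3284
Smallest n/ν is NaCl → limiting reagent.
AgNO3 consumed = (1/1) × 0.3284 = 0.3284 mol
AgNO3 remaining = 0.4250 − 0.3284 = 0.09660 mol
mass = 0.09660 × 169.87 = 16.41 g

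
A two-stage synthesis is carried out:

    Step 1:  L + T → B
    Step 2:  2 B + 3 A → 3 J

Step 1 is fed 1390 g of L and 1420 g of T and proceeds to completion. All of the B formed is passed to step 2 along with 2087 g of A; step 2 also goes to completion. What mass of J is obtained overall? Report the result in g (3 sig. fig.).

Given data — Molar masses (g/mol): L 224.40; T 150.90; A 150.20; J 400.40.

Step 1:
n(L) = 1390 / 224.40 = 6.194 mol
n(T) = 1420 / 150.90 = 9.410 mol
n/ν for L = 6.194/1 = 6.194
n/ν for T = 9.410/1 = 9.410
Smallest n/ν is L → limiting reagent.
n(B) produced = (1/1) × 6.194 = 6.194 mol
Step 2:
n(B) available = 6.194 mol
n(A) = 2087 / 150.20 = 13.89 mol
n/ν for B = 6.194/2 = 3.097
n/ν for A = 13.89/3 = 4.630
Smallest n/ν is B → limiting reagent.
n(J) = (3/2) × 6.194 = 9.291 mol
mass = 9.291 × 400.40 = 3720 g

3720 g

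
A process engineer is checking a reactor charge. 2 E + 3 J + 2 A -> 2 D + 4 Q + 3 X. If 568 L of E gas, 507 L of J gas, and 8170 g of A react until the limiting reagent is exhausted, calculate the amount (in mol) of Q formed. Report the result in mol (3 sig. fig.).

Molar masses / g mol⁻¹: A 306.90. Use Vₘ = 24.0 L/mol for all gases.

n(E) = 568.0 / 24.0 = 23.67 mol
n(J) = 507.0 / 24.0 = 21.13 mol
n(A) = 8170 / 306.90 = 26.62 mol
n/ν for E = 23.67/2 = 11.84
n/ν for J = 21.13/3 = 7.043
n/ν for A = 26.62/2 = 13.31
Smallest n/ν is J → limiting reagent.
n(Q) = (4/3) × 21.13 = 28.17 mol

28.2 mol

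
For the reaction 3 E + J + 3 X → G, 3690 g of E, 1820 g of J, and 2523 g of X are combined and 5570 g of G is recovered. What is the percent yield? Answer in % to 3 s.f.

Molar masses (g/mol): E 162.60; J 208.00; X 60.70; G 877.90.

n(E) = 3690 / 162.60 = 22.69 mol
n(J) = 1820 / 208.00 = 8.750 mol
n(X) = 2523 / 60.70 = 41.57 mol
n/ν for E = 22.69/3 = 7.563
n/ν for J = 8.750/1 = 8.750
n/ν for X = 41.57/3 = 13.86
Smallest n/ν is E → limiting reagent.
theoretical n(G) = (1/3) × 22.69 = 7.563 mol → 6640 g
% yield = 5570 / 6640 × 100 = 83.89 %

83.9 %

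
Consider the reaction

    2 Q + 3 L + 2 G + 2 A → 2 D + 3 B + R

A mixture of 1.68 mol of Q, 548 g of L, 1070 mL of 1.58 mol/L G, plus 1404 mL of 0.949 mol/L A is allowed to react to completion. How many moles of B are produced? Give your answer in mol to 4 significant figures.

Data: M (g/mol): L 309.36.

1.771 mol

n(Q) = 1.680 mol
n(L) = 548.0 / 309.36 = 1.771 mol
n(G) = 1.58 × 1070/1000 = 1.691 mol
n(A) = 0.949 × 1404/1000 = 1.332 mol
n/ν for Q = 1.680/2 = 0.8400
n/ν for L = 1.771/3 = 0.5903
n/ν for G = 1.691/2 = 0.8455
n/ν for A = 1.332/2 = 0.6660
Smallest n/ν is L → limiting reagent.
n(B) = (3/3) × 1.771 = 1.771 mol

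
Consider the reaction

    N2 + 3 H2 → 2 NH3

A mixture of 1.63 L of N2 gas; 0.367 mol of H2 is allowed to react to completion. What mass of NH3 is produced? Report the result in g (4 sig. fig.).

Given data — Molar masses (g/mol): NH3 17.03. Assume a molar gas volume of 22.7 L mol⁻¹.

n(N2) = 1.630 / 22.7 = 0.07181 mol
n(H2) = 0.3670 mol
n/ν → N2: 0.07181, H2: 0.1223; N2 is limiting.
n(NH3) = (2/1) × 0.07181 = 0.1436 mol
mass = 0.1436 × 17.03 = 2.446 g

2.446 g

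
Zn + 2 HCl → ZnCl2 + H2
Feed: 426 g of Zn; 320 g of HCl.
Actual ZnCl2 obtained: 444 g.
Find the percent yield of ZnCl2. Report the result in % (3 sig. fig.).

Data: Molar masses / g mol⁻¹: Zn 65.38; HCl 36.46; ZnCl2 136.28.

74.2 %

n(Zn) = 426.0 / 65.38 = 6.516 mol
n(HCl) = 320.0 / 36.46 = 8.777 mol
n/ν → Zn: 6.516, HCl: 4.389; HCl is limiting.
theoretical n(ZnCl2) = (1/2) × 8.777 = 4.389 mol → 598.1 g
% yield = 444 / 598.1 × 100 = 74.24 %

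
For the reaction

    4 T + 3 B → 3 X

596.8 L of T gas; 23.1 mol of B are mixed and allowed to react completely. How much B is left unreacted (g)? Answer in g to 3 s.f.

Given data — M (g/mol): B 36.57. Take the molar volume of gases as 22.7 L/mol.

n(T) = 596.8 / 22.7 = 26.29 mol
n(B) = 23.10 mol
n/ν for T = 26.29/4 = 6.573
n/ν for B = 23.10/3 = 7.700
Smallest n/ν is T → limiting reagent.
B consumed = (3/4) × 26.29 = 19.72 mol
B remaining = 23.10 − 19.72 = 3.380 mol
mass = 3.380 × 36.57 = 123.6 g

124 g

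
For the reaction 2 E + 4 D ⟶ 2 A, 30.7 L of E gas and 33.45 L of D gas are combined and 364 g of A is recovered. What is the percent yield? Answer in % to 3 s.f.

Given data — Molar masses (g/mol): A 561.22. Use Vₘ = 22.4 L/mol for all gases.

n(E) = 30.70 / 22.4 = 1.371 mol
n(D) = 33.45 / 22.4 = 1.493 mol
n/ν → E: 0.6855, D: 0.3733; D is limiting.
theoretical n(A) = (2/4) × 1.493 = 0.7465 mol → 419.0 g
% yield = 364 / 419.0 × 100 = 86.87 %

86.9 %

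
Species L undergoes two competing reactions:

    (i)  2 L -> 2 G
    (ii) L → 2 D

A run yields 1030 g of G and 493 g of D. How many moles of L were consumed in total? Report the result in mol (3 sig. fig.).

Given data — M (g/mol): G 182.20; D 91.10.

n(G) = 1030 / 182.20 = 5.653 mol
n(D) = 493 / 91.10 = 5.412 mol
n(L) via (i) = (2/2)×5.653 = 5.653 mol
n(L) via (ii) = (1/2)×5.412 = 2.706 mol
total n(L) = 5.653 + 2.706 = 8.359 mol

8.36 mol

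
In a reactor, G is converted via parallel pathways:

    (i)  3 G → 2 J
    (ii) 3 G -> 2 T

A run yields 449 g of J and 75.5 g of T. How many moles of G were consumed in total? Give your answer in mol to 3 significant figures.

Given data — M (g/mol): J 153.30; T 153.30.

5.13 mol

n(J) = 449 / 153.30 = 2.929 mol
n(T) = 75.5 / 153.30 = 0.4925 mol
n(G) via (i) = (3/2)×2.929 = 4.394 mol
n(G) via (ii) = (3/2)×0.4925 = 0.7388 mol
total n(G) = 4.394 + 0.7388 = 5.133 mol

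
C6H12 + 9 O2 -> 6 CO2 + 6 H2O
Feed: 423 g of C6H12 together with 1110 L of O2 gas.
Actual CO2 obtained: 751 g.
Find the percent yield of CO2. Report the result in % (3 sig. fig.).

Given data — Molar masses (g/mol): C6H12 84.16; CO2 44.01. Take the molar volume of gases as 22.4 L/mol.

56.6 %

n(C6H12) = 423.0 / 84.16 = 5.026 mol
n(O2) = 1110 / 22.4 = 49.55 mol
n/ν for C6H12 = 5.026/1 = 5.026
n/ν for O2 = 49.55/9 = 5.506
Smallest n/ν is C6H12 → limiting reagent.
theoretical n(CO2) = (6/1) × 5.026 = 30.16 mol → 1327 g
% yield = 751 / 1327 × 100 = 56.59 %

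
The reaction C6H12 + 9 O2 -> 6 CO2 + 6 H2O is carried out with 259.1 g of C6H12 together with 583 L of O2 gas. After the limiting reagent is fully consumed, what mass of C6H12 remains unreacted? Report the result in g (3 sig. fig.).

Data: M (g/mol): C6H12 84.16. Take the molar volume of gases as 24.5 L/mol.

n(C6H12) = 259.1 / 84.16 = 3.079 mol
n(O2) = 583.0 / 24.5 = 23.80 mol
n/ν for C6H12 = 3.079/1 = 3.079
n/ν for O2 = 23.80/9 = 2.644
Smallest n/ν is O2 → limiting reagent.
C6H12 consumed = (1/9) × 23.80 = 2.644 mol
C6H12 remaining = 3.079 − 2.644 = 0.4350 mol
mass = 0.4350 × 84.16 = 36.61 g

36.6 g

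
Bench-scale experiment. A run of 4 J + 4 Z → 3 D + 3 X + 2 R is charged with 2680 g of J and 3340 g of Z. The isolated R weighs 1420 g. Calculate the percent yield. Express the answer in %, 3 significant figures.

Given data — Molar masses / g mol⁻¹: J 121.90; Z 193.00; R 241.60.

n(J) = 2680 / 121.90 = 21.99 mol
n(Z) = 3340 / 193.00 = 17.31 mol
n/ν → J: 5.498, Z: 4.328; Z is limiting.
theoretical n(R) = (2/4) × 17.31 = 8.655 mol → 2091 g
% yield = 1420 / 2091 × 100 = 67.91 %

67.9 %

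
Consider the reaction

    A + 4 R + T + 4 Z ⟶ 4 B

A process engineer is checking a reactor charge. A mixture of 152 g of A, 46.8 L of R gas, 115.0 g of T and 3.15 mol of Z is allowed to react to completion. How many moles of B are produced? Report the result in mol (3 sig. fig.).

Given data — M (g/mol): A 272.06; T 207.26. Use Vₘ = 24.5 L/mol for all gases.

1.91 mol

n(A) = 152.0 / 272.06 = 0.5587 mol
n(R) = 46.80 / 24.5 = 1.910 mol
n(T) = 115.0 / 207.26 = 0.5549 mol
n(Z) = 3.150 mol
n/ν for A = 0.5587/1 = 0.5587
n/ν for R = 1.910/4 = 0.4775
n/ν for T = 0.5549/1 = 0.5549
n/ν for Z = 3.150/4 = 0.7875
Smallest n/ν is R → limiting reagent.
n(B) = (4/4) × 1.910 = 1.910 mol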